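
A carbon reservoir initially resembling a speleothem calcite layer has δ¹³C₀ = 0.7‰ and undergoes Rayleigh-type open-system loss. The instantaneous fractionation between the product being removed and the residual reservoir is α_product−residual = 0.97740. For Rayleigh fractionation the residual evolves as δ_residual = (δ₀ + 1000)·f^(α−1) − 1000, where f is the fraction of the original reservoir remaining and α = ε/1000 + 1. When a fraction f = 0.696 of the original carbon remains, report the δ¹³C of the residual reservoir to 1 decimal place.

Rayleigh residual: δ_res = (δ₀ + 1000)·f^(α−1) − 1000
α − 1 = -0.02260
f^(α−1) = 0.696^(-0.02260) = 1.008224
δ_res = (0.7 + 1000) × 1.008224 − 1000 = 1008.930 − 1000 = 8.93‰

8.9‰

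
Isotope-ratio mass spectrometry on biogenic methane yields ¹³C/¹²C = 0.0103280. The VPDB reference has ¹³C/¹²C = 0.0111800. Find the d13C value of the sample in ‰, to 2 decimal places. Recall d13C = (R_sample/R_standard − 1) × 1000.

d13C = (R_sample / R_standard − 1) × 1000
R_sample / R_standard = 0.0103280 / 0.0111800 = 0.923792
d13C = (0.923792 − 1) × 1000 = -76.208‰

-76.21‰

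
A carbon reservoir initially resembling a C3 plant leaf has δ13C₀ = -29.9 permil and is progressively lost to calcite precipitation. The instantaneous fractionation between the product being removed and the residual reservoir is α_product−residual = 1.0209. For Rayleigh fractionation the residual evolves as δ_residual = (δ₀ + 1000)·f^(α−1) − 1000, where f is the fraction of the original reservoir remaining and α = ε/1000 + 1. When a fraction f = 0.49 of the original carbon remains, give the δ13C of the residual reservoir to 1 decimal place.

-44.3 permil

Rayleigh residual: δ_res = (δ₀ + 1000)·f^(α−1) − 1000
α − 1 = 0.02090
f^(α−1) = 0.49^(0.02090) = 0.985202
δ_res = (-29.9 + 1000) × 0.985202 − 1000 = 955.744 − 1000 = -44.26 permil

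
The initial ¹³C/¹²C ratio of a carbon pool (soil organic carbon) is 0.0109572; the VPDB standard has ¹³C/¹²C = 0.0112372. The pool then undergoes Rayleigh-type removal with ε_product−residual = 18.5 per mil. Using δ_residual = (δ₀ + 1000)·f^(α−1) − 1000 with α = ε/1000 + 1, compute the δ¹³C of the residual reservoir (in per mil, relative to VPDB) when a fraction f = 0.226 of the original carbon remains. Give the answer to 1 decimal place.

-51.4 per mil

δ₀ = (0.0109572/0.0112372 − 1)×1000 = (0.975083 − 1)×1000 = -24.917 per mil
α − 1 = ε/1000 = 0.0185
f^(α−1) = 0.226^(0.0185) = 0.972861
δ_res = (-24.917 + 1000) × 0.972861 − 1000 = 948.620 − 1000 = -51.38 per mil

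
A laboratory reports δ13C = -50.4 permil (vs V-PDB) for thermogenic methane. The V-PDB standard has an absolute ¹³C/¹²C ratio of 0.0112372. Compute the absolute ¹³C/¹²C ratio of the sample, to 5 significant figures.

0.010671

R_sample = R_standard × (δ13C/1000 + 1)
R_sample = 0.0112372 × (-50.4/1000 + 1) = 0.0112372 × 0.949600
R_sample = 0.0106708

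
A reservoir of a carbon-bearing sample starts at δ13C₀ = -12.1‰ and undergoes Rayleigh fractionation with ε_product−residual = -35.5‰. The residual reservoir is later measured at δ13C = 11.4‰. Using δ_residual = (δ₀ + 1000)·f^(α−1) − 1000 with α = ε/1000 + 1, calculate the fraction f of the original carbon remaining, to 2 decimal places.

0.52

α − 1 = ε/1000 = -0.0355
(δ_res + 1000)/(δ₀ + 1000) = (11.4 + 1000)/(-12.1 + 1000) = 1011.4/987.9 = 1.023788
f = 1.023788^(1/-0.0355) = exp(ln(1.023788)/-0.0355) = exp(0.02351/-0.0355)
f = exp(-0.6622) = 0.5157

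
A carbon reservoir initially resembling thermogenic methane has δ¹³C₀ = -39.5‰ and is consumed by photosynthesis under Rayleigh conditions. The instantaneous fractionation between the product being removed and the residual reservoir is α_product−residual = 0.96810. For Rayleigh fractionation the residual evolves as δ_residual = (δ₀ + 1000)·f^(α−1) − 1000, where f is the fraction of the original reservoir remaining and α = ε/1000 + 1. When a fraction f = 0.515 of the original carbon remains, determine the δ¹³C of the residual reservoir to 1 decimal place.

Rayleigh residual: δ_res = (δ₀ + 1000)·f^(α−1) − 1000
α − 1 = -0.03190
f^(α−1) = 0.515^(-0.03190) = 1.021394
δ_res = (-39.5 + 1000) × 1.021394 − 1000 = 981.049 − 1000 = -18.95‰

-19.0‰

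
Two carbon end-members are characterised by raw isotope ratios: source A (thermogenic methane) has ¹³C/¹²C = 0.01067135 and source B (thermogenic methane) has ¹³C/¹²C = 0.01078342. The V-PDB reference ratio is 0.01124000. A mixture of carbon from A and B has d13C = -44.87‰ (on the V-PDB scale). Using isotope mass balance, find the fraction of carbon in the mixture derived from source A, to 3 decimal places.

0.426

δ_A = (0.01067135/0.01124000 − 1)×1000 = (0.949408 − 1)×1000 = -50.592‰
δ_B = (0.01078342/0.01124000 − 1)×1000 = (0.959379 − 1)×1000 = -40.621‰
f_A = (δ_mix − δ_B)/(δ_A − δ_B) = (-44.87 − (-40.621))/(-50.592 − (-40.621))
f_A = -4.249 / -9.971 = 0.4262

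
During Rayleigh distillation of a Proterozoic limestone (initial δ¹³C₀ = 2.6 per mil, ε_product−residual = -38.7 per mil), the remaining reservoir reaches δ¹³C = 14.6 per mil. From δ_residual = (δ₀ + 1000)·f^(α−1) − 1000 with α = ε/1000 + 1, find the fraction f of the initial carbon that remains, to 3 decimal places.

α − 1 = ε/1000 = -0.0387
(δ_res + 1000)/(δ₀ + 1000) = (14.6 + 1000)/(2.6 + 1000) = 1014.6/1002.6 = 1.011969
f = 1.011969^(1/-0.0387) = exp(ln(1.011969)/-0.0387) = exp(0.01190/-0.0387)
f = exp(-0.3074) = 0.7353

0.735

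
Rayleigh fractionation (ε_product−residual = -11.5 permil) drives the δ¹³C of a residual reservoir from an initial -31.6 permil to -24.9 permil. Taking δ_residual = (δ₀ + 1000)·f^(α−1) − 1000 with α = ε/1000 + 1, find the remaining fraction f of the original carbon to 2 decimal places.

0.55

α − 1 = ε/1000 = -0.0115
(δ_res + 1000)/(δ₀ + 1000) = (-24.9 + 1000)/(-31.6 + 1000) = 975.1/968.4 = 1.006919
f = 1.006919^(1/-0.0115) = exp(ln(1.006919)/-0.0115) = exp(0.00689/-0.0115)
f = exp(-0.5995) = 0.5491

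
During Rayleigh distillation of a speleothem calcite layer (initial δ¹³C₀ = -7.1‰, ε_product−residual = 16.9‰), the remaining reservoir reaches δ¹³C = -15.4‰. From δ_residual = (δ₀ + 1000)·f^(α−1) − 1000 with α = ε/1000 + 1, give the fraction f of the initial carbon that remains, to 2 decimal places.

α − 1 = ε/1000 = 0.0169
(δ_res + 1000)/(δ₀ + 1000) = (-15.4 + 1000)/(-7.1 + 1000) = 984.6/992.9 = 0.991641
f = 0.991641^(1/0.0169) = exp(ln(0.991641)/0.0169) = exp(-0.00839/0.0169)
f = exp(-0.4967) = 0.6085

0.61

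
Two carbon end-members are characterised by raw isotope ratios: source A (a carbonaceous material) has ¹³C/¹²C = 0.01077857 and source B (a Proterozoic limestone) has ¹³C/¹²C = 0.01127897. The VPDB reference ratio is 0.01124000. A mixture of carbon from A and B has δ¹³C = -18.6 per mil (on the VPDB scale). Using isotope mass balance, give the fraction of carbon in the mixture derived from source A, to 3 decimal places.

δ_A = (0.01077857/0.01124000 − 1)×1000 = (0.958948 − 1)×1000 = -41.052 per mil
δ_B = (0.01127897/0.01124000 − 1)×1000 = (1.003467 − 1)×1000 = 3.467 per mil
f_A = (δ_mix − δ_B)/(δ_A − δ_B) = (-18.6 − (3.467))/(-41.052 − (3.467))
f_A = -22.067 / -44.520 = 0.4957

0.496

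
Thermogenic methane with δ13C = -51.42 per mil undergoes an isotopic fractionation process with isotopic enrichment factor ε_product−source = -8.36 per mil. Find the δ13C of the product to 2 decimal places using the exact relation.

Exactly, δ_product = (δ_source + 1000)·(ε/1000 + 1) − 1000.
δ_product = (-51.42 + 1000) × (-8.36/1000 + 1) − 1000
δ_product = -59.350 per mil

-59.35 per mil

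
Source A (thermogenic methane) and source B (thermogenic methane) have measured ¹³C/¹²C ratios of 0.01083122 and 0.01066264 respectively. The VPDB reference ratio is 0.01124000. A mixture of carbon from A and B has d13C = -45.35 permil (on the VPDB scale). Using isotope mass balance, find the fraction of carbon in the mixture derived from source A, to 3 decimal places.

0.401

δ_A = (0.01083122/0.01124000 − 1)×1000 = (0.963632 − 1)×1000 = -36.368 permil
δ_B = (0.01066264/0.01124000 − 1)×1000 = (0.948633 − 1)×1000 = -51.367 permil
f_A = (δ_mix − δ_B)/(δ_A − δ_B) = (-45.35 − (-51.367))/(-36.368 − (-51.367))
f_A = 6.017 / 14.998 = 0.4012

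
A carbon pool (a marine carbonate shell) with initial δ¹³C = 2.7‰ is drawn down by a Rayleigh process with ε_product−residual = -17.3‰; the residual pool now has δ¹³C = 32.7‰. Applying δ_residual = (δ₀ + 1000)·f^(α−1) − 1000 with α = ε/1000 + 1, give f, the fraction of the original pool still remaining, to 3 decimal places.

α − 1 = ε/1000 = -0.0173
(δ_res + 1000)/(δ₀ + 1000) = (32.7 + 1000)/(2.7 + 1000) = 1032.7/1002.7 = 1.029919
f = 1.029919^(1/-0.0173) = exp(ln(1.029919)/-0.0173) = exp(0.02948/-0.0173)
f = exp(-1.7041) = 0.1819

0.182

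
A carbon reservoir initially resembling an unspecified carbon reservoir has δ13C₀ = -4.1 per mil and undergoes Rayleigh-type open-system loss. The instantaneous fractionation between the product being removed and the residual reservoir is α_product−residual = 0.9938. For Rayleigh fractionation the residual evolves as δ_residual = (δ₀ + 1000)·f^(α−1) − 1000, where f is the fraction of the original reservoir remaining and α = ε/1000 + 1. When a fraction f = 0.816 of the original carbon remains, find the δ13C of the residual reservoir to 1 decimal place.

Rayleigh residual: δ_res = (δ₀ + 1000)·f^(α−1) − 1000
α − 1 = -0.00620
f^(α−1) = 0.816^(-0.00620) = 1.001262
δ_res = (-4.1 + 1000) × 1.001262 − 1000 = 997.156 − 1000 = -2.84 per mil

-2.8 per mil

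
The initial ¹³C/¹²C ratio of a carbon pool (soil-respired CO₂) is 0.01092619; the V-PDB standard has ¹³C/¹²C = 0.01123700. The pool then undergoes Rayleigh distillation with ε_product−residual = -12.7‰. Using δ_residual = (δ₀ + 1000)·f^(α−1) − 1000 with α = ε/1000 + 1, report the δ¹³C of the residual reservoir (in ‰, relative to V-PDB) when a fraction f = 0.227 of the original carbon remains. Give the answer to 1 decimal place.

δ₀ = (0.01092619/0.01123700 − 1)×1000 = (0.972340 − 1)×1000 = -27.660‰
α − 1 = ε/1000 = -0.0127
f^(α−1) = 0.227^(-0.0127) = 1.019010
δ_res = (-27.660 + 1000) × 1.019010 − 1000 = 990.825 − 1000 = -9.18‰

-9.2‰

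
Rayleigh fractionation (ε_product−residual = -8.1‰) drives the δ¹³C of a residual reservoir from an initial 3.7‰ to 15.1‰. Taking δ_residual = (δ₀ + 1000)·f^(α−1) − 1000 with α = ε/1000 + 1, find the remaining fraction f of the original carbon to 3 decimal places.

α − 1 = ε/1000 = -0.0081
(δ_res + 1000)/(δ₀ + 1000) = (15.1 + 1000)/(3.7 + 1000) = 1015.1/1003.7 = 1.011358
f = 1.011358^(1/-0.0081) = exp(ln(1.011358)/-0.0081) = exp(0.01129/-0.0081)
f = exp(-1.3943) = 0.2480

0.248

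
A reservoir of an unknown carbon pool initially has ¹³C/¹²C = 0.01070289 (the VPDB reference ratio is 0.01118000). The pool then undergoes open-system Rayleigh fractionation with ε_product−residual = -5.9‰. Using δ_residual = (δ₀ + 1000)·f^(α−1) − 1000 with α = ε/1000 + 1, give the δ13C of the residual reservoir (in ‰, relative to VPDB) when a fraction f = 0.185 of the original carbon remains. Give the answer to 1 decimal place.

δ₀ = (0.01070289/0.01118000 − 1)×1000 = (0.957325 − 1)×1000 = -42.675‰
α − 1 = ε/1000 = -0.0059
f^(α−1) = 0.185^(-0.0059) = 1.010005
δ_res = (-42.675 + 1000) × 1.010005 − 1000 = 966.903 − 1000 = -33.10‰

-33.1‰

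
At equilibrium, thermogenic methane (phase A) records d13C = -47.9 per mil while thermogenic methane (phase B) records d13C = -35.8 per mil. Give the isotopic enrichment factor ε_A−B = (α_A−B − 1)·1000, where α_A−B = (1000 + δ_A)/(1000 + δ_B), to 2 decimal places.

α_A−B = (1000 + -47.9) / (1000 + -35.8) = 952.1 / 964.2 = 0.987451
ε_A−B = (0.987451 − 1) × 1000 = -12.549 per mil
(The approximation ε ≈ δ_A − δ_B would give -12.1 per mil.)

-12.55 per mil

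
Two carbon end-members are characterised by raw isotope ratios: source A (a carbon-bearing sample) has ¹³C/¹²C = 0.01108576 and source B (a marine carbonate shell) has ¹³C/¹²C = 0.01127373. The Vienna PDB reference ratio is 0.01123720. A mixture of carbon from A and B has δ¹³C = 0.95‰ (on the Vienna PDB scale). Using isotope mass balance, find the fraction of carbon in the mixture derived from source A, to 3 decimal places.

δ_A = (0.01108576/0.01123720 − 1)×1000 = (0.986523 − 1)×1000 = -13.477‰
δ_B = (0.01127373/0.01123720 − 1)×1000 = (1.003251 − 1)×1000 = 3.251‰
f_A = (δ_mix − δ_B)/(δ_A − δ_B) = (0.95 − (3.251))/(-13.477 − (3.251))
f_A = -2.301 / -16.727 = 0.1375

0.138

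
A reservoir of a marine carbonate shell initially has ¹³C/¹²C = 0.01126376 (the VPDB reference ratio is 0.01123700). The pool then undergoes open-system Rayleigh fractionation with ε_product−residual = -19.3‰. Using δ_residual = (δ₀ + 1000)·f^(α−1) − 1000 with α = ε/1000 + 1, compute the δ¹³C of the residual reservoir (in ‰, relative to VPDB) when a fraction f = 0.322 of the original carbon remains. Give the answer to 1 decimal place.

24.5‰

δ₀ = (0.01126376/0.01123700 − 1)×1000 = (1.002381 − 1)×1000 = 2.381‰
α − 1 = ε/1000 = -0.0193
f^(α−1) = 0.322^(-0.0193) = 1.022112
δ_res = (2.381 + 1000) × 1.022112 − 1000 = 1024.546 − 1000 = 24.55‰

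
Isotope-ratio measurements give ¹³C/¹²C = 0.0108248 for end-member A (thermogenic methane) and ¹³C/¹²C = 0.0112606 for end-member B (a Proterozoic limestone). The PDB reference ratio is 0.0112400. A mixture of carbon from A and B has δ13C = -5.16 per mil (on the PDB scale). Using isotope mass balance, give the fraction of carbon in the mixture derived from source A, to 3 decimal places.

0.180

δ_A = (0.0108248/0.0112400 − 1)×1000 = (0.963060 − 1)×1000 = -36.940 per mil
δ_B = (0.0112606/0.0112400 − 1)×1000 = (1.001833 − 1)×1000 = 1.833 per mil
f_A = (δ_mix − δ_B)/(δ_A − δ_B) = (-5.16 − (1.833))/(-36.940 − (1.833))
f_A = -6.993 / -38.772 = 0.1804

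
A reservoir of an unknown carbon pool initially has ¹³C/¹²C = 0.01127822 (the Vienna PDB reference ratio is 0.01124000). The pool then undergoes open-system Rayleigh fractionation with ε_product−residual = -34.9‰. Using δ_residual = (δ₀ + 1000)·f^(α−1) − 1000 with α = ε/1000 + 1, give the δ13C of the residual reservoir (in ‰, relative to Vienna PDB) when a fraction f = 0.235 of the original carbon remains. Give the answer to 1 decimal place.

δ₀ = (0.01127822/0.01124000 − 1)×1000 = (1.003400 − 1)×1000 = 3.400‰
α − 1 = ε/1000 = -0.0349
f^(α−1) = 0.235^(-0.0349) = 1.051840
δ_res = (3.400 + 1000) × 1.051840 − 1000 = 1055.417 − 1000 = 55.42‰

55.4‰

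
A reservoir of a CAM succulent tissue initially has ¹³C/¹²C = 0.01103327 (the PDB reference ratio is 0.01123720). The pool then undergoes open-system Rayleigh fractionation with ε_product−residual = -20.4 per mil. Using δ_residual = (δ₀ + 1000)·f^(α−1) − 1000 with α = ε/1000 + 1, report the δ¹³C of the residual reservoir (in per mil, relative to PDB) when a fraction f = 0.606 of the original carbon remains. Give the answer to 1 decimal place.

-8.1 per mil

δ₀ = (0.01103327/0.01123720 − 1)×1000 = (0.981852 − 1)×1000 = -18.148 per mil
α − 1 = ε/1000 = -0.0204
f^(α−1) = 0.606^(-0.0204) = 1.010270
δ_res = (-18.148 + 1000) × 1.010270 − 1000 = 991.936 − 1000 = -8.06 per mil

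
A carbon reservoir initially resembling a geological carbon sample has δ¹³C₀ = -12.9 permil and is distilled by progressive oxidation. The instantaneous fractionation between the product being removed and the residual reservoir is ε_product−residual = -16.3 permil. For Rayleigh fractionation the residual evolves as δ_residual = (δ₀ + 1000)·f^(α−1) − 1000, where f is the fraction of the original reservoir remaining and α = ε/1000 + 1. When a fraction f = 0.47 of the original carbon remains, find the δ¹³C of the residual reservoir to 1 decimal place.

Rayleigh residual: δ_res = (δ₀ + 1000)·f^(α−1) − 1000
α = ε/1000 + 1 = 0.98370, so α − 1 = -0.01630
f^(α−1) = 0.47^(-0.01630) = 1.012383
δ_res = (-12.9 + 1000) × 1.012383 − 1000 = 999.323 − 1000 = -0.68 permil

-0.7 permil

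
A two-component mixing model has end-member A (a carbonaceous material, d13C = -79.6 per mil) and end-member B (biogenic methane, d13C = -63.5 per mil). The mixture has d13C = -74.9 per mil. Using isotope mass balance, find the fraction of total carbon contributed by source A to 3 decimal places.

0.708

δ_mix = f_A·δ_A + (1 − f_A)·δ_B  ⇒  f_A = (δ_mix − δ_B)/(δ_A − δ_B)
f_A = (-74.9 − (-63.5)) / (-79.6 − (-63.5))
f_A = -11.4 / -16.1 = 0.7081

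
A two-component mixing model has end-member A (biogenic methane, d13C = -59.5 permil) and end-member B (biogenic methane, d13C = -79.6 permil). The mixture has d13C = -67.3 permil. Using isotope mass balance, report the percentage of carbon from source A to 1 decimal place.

δ_mix = f_A·δ_A + (1 − f_A)·δ_B  ⇒  f_A = (δ_mix − δ_B)/(δ_A − δ_B)
f_A = (-67.3 − (-79.6)) / (-59.5 − (-79.6))
f_A = 12.3 / 20.1 = 0.6119

61.2%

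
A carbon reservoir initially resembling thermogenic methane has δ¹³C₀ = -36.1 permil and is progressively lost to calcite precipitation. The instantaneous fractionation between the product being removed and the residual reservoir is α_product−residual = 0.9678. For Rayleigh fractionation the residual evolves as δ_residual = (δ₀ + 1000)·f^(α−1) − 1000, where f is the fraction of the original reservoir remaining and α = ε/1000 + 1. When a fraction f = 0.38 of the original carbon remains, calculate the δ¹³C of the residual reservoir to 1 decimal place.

Rayleigh residual: δ_res = (δ₀ + 1000)·f^(α−1) − 1000
α − 1 = -0.03220
f^(α−1) = 0.38^(-0.03220) = 1.031647
δ_res = (-36.1 + 1000) × 1.031647 − 1000 = 994.404 − 1000 = -5.60 permil

-5.6 permil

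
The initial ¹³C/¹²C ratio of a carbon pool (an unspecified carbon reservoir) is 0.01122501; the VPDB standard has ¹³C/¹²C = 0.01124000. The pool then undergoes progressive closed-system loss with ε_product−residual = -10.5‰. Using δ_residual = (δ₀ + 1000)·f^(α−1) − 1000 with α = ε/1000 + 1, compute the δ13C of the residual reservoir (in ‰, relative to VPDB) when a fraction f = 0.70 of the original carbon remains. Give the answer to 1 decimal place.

δ₀ = (0.01122501/0.01124000 − 1)×1000 = (0.998666 − 1)×1000 = -1.334‰
α − 1 = ε/1000 = -0.0105
f^(α−1) = 0.70^(-0.0105) = 1.003752
δ_res = (-1.334 + 1000) × 1.003752 − 1000 = 1002.413 − 1000 = 2.41‰

2.4‰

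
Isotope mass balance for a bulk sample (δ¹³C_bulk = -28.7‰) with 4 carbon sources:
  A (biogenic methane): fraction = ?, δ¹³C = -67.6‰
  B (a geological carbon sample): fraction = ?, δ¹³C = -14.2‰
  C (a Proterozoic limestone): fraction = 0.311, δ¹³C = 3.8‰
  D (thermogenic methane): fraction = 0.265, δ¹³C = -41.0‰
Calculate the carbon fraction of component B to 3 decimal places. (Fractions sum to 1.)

Let f_B and f_A be the unknown fractions; fractions sum to 1 so f_B + f_A = 0.424.
Mass balance: Σ fᵢ·δᵢ = δ_bulk ⇒ f_B·(-14.2) + f_A·(-67.6) = -28.7 − (-9.683) = -19.017
Substitute f_A = 0.424 − f_B:
f_B·(-14.2 − -67.6) = -19.017 − 0.424×(-67.6) = 9.646
f_B = 9.646 / 53.4 = 0.1806

0.181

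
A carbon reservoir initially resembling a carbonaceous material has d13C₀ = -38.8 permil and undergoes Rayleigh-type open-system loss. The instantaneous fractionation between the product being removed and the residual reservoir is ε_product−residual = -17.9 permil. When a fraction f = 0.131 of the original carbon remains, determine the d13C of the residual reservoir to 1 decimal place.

Rayleigh residual: δ_res = (δ₀ + 1000)·f^(α−1) − 1000
α = ε/1000 + 1 = 0.98210, so α − 1 = -0.01790
f^(α−1) = 0.131^(-0.01790) = 1.037053
δ_res = (-38.8 + 1000) × 1.037053 − 1000 = 996.815 − 1000 = -3.18 permil

-3.2 permil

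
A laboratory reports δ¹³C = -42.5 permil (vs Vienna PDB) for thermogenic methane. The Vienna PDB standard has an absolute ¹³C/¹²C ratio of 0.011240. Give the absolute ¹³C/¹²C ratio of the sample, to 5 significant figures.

R_sample = R_standard × (δ¹³C/1000 + 1)
R_sample = 0.011240 × (-42.5/1000 + 1) = 0.011240 × 0.957500
R_sample = 0.0107623

0.010762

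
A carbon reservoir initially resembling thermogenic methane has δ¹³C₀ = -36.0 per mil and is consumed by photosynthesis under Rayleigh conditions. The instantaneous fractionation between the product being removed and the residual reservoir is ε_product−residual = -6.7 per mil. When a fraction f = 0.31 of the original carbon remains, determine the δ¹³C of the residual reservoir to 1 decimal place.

Rayleigh residual: δ_res = (δ₀ + 1000)·f^(α−1) − 1000
α = ε/1000 + 1 = 0.99330, so α − 1 = -0.00670
f^(α−1) = 0.31^(-0.00670) = 1.007878
δ_res = (-36.0 + 1000) × 1.007878 − 1000 = 971.594 − 1000 = -28.41 per mil

-28.4 per mil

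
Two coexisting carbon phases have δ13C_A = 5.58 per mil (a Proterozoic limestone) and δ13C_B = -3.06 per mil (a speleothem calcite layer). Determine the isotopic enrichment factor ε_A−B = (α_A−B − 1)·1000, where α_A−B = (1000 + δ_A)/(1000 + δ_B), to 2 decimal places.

8.67 per mil

α_A−B = (1000 + 5.58) / (1000 + -3.06) = 1005.58 / 996.94 = 1.008667
ε_A−B = (1.008667 − 1) × 1000 = 8.667 per mil
(The approximation ε ≈ δ_A − δ_B would give 8.64 per mil.)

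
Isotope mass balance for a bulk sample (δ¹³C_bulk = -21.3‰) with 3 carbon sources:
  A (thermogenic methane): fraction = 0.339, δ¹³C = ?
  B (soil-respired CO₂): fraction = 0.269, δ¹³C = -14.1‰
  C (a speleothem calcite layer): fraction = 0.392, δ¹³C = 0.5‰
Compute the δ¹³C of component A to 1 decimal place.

Isotope mass balance: δ_bulk = Σ fᵢ·δᵢ.
-21.3 = 0.339×δ_A + 0.269×(-14.1) + 0.392×(0.5)
0.339·δ_A = -21.3 − (-3.597) = -17.703
δ_A = -17.703 / 0.339 = -52.22‰

-52.2‰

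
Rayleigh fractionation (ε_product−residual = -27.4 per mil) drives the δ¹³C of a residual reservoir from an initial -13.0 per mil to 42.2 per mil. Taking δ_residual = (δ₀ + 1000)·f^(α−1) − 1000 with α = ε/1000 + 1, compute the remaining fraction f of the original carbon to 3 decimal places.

0.137

α − 1 = ε/1000 = -0.0274
(δ_res + 1000)/(δ₀ + 1000) = (42.2 + 1000)/(-13.0 + 1000) = 1042.2/987.0 = 1.055927
f = 1.055927^(1/-0.0274) = exp(ln(1.055927)/-0.0274) = exp(0.05442/-0.0274)
f = exp(-1.9861) = 0.1372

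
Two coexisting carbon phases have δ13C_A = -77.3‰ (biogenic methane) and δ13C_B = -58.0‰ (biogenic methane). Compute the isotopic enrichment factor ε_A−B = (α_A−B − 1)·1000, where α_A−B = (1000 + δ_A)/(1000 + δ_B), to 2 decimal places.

α_A−B = (1000 + -77.3) / (1000 + -58.0) = 922.7 / 942.0 = 0.979512
ε_A−B = (0.979512 − 1) × 1000 = -20.488‰
(The approximation ε ≈ δ_A − δ_B would give -19.3‰.)

-20.49‰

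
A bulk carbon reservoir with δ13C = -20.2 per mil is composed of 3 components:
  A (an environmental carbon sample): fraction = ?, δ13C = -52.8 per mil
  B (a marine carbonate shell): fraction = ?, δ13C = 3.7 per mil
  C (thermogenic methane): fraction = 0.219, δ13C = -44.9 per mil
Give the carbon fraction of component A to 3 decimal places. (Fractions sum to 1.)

0.235

Let f_A and f_B be the unknown fractions; fractions sum to 1 so f_A + f_B = 0.781.
Mass balance: Σ fᵢ·δᵢ = δ_bulk ⇒ f_A·(-52.8) + f_B·(3.7) = -20.2 − (-9.833) = -10.367
Substitute f_B = 0.781 − f_A:
f_A·(-52.8 − 3.7) = -10.367 − 0.781×(3.7) = -13.257
f_A = -13.257 / -56.5 = 0.2346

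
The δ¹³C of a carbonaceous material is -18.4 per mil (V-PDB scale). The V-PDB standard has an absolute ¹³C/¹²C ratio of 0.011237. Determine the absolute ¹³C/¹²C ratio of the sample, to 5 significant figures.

R_sample = R_standard × (δ¹³C/1000 + 1)
R_sample = 0.011237 × (-18.4/1000 + 1) = 0.011237 × 0.981600
R_sample = 0.0110302

0.011030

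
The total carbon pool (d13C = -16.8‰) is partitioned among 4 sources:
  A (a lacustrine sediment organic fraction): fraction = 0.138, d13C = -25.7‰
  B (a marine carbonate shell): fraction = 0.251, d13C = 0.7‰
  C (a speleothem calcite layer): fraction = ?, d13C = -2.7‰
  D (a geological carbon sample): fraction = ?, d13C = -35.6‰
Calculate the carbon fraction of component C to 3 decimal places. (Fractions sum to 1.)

Let f_C and f_D be the unknown fractions; fractions sum to 1 so f_C + f_D = 0.611.
Mass balance: Σ fᵢ·δᵢ = δ_bulk ⇒ f_C·(-2.7) + f_D·(-35.6) = -16.8 − (-3.371) = -13.429
Substitute f_D = 0.611 − f_C:
f_C·(-2.7 − -35.6) = -13.429 − 0.611×(-35.6) = 8.322
f_C = 8.322 / 32.9 = 0.2530

0.253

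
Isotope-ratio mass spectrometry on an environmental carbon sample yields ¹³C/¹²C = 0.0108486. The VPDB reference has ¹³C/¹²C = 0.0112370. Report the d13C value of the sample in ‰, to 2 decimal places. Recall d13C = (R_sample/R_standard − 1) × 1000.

-34.56‰

d13C = (R_sample / R_standard − 1) × 1000
R_sample / R_standard = 0.0108486 / 0.0112370 = 0.965436
d13C = (0.965436 − 1) × 1000 = -34.564‰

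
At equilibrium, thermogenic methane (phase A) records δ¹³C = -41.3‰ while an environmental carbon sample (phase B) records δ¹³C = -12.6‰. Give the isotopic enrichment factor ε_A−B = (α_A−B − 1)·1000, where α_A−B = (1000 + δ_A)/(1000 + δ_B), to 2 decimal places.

-29.07‰

α_A−B = (1000 + -41.3) / (1000 + -12.6) = 958.7 / 987.4 = 0.970934
ε_A−B = (0.970934 − 1) × 1000 = -29.066‰
(The approximation ε ≈ δ_A − δ_B would give -28.7‰.)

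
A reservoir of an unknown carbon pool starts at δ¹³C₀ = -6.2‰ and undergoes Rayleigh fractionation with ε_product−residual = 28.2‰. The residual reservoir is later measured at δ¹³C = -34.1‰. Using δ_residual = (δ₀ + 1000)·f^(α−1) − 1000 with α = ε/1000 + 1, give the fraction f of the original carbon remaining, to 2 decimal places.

0.36

α − 1 = ε/1000 = 0.0282
(δ_res + 1000)/(δ₀ + 1000) = (-34.1 + 1000)/(-6.2 + 1000) = 965.9/993.8 = 0.971926
f = 0.971926^(1/0.0282) = exp(ln(0.971926)/0.0282) = exp(-0.02848/0.0282)
f = exp(-1.0098) = 0.3643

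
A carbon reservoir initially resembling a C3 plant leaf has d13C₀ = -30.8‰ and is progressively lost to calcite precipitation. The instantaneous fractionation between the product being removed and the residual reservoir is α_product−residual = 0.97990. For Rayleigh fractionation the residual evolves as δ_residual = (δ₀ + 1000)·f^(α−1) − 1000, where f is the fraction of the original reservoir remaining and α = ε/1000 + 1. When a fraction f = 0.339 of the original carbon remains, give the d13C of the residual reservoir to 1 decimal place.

Rayleigh residual: δ_res = (δ₀ + 1000)·f^(α−1) − 1000
α − 1 = -0.02010
f^(α−1) = 0.339^(-0.02010) = 1.021981
δ_res = (-30.8 + 1000) × 1.021981 − 1000 = 990.504 − 1000 = -9.50‰

-9.5‰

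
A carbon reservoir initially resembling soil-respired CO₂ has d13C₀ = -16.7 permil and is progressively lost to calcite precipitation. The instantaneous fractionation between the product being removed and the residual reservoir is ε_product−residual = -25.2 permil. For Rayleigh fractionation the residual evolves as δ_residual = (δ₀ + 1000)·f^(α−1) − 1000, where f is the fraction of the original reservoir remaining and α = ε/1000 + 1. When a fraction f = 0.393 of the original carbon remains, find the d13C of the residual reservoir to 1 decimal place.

6.7 permil

Rayleigh residual: δ_res = (δ₀ + 1000)·f^(α−1) − 1000
α = ε/1000 + 1 = 0.97480, so α − 1 = -0.02520
f^(α−1) = 0.393^(-0.02520) = 1.023815
δ_res = (-16.7 + 1000) × 1.023815 − 1000 = 1006.717 − 1000 = 6.72 permil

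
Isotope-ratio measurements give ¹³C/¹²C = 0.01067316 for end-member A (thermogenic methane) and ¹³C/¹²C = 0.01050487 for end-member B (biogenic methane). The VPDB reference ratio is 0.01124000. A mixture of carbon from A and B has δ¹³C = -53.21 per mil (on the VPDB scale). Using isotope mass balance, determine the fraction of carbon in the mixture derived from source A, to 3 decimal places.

0.814

δ_A = (0.01067316/0.01124000 − 1)×1000 = (0.949569 − 1)×1000 = -50.431 per mil
δ_B = (0.01050487/0.01124000 − 1)×1000 = (0.934597 − 1)×1000 = -65.403 per mil
f_A = (δ_mix − δ_B)/(δ_A − δ_B) = (-53.21 − (-65.403))/(-50.431 − (-65.403))
f_A = 12.193 / 14.972 = 0.8144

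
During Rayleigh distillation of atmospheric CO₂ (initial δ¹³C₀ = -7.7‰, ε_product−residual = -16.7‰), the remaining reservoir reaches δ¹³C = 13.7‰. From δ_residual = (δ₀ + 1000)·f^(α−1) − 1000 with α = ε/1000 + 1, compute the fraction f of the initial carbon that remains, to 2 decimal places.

α − 1 = ε/1000 = -0.0167
(δ_res + 1000)/(δ₀ + 1000) = (13.7 + 1000)/(-7.7 + 1000) = 1013.7/992.3 = 1.021566
f = 1.021566^(1/-0.0167) = exp(ln(1.021566)/-0.0167) = exp(0.02134/-0.0167)
f = exp(-1.2777) = 0.2787

0.28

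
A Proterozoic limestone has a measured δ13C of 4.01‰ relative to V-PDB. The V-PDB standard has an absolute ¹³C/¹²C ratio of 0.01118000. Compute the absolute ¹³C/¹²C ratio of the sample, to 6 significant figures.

R_sample = R_standard × (δ13C/1000 + 1)
R_sample = 0.01118000 × (4.01/1000 + 1) = 0.01118000 × 1.004010
R_sample = 0.0112248

0.0112248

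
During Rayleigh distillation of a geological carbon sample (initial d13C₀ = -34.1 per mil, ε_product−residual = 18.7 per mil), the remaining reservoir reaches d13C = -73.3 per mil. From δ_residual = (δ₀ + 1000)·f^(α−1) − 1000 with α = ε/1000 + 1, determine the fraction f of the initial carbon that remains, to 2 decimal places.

α − 1 = ε/1000 = 0.0187
(δ_res + 1000)/(δ₀ + 1000) = (-73.3 + 1000)/(-34.1 + 1000) = 926.7/965.9 = 0.959416
f = 0.959416^(1/0.0187) = exp(ln(0.959416)/0.0187) = exp(-0.04143/0.0187)
f = exp(-2.2155) = 0.1091

0.11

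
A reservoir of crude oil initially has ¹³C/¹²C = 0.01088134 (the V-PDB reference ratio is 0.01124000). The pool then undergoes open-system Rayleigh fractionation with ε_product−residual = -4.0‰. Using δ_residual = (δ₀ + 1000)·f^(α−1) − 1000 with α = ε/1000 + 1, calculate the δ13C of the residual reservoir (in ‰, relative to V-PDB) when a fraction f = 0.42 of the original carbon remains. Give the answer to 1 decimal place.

δ₀ = (0.01088134/0.01124000 − 1)×1000 = (0.968091 − 1)×1000 = -31.909‰
α − 1 = ε/1000 = -0.0040
f^(α−1) = 0.42^(-0.0040) = 1.003476
δ_res = (-31.909 + 1000) × 1.003476 − 1000 = 971.456 − 1000 = -28.54‰

-28.5‰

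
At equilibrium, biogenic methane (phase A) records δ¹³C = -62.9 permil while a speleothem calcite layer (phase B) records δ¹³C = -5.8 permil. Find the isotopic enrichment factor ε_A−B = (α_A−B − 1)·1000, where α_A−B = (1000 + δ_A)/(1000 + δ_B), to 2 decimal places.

α_A−B = (1000 + -62.9) / (1000 + -5.8) = 937.1 / 994.2 = 0.942567
ε_A−B = (0.942567 − 1) × 1000 = -57.433 permil
(The approximation ε ≈ δ_A − δ_B would give -57.1 permil.)

-57.43 permil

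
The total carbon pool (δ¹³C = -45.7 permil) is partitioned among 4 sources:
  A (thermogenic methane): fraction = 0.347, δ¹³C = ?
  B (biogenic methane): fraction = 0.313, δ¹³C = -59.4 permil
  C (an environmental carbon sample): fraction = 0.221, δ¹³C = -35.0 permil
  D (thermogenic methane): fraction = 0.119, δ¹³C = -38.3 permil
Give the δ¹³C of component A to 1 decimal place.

-42.7 permil

Isotope mass balance: δ_bulk = Σ fᵢ·δᵢ.
-45.7 = 0.347×δ_A + 0.313×(-59.4) + 0.221×(-35.0) + 0.119×(-38.3)
0.347·δ_A = -45.7 − (-30.885) = -14.815
δ_A = -14.815 / 0.347 = -42.69 permil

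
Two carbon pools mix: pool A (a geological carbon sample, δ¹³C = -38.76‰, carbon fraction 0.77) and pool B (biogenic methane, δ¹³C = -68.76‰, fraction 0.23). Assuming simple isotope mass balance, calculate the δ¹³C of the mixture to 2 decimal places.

-45.66‰

δ_mix = f_A·δ_A + f_B·δ_B
δ_mix = 0.77 × (-38.76) + 0.23 × (-68.76)
δ_mix = -29.845 + -15.815 = -45.660‰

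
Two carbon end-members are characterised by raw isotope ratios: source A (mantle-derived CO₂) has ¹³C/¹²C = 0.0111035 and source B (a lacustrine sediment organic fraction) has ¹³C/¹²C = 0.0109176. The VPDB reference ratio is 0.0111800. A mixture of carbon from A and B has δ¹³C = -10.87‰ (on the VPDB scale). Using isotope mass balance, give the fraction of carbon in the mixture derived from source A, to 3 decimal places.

δ_A = (0.0111035/0.0111800 − 1)×1000 = (0.993157 − 1)×1000 = -6.843‰
δ_B = (0.0109176/0.0111800 − 1)×1000 = (0.976530 − 1)×1000 = -23.470‰
f_A = (δ_mix − δ_B)/(δ_A − δ_B) = (-10.87 − (-23.470))/(-6.843 − (-23.470))
f_A = 12.600 / 16.628 = 0.7578

0.758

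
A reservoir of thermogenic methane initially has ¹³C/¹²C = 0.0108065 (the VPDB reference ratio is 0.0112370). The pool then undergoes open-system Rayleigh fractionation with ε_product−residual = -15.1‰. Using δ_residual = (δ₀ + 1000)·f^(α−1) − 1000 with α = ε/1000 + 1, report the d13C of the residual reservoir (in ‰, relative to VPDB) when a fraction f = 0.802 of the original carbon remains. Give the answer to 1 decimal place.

-35.1‰

δ₀ = (0.0108065/0.0112370 − 1)×1000 = (0.961689 − 1)×1000 = -38.311‰
α − 1 = ε/1000 = -0.0151
f^(α−1) = 0.802^(-0.0151) = 1.003337
δ_res = (-38.311 + 1000) × 1.003337 − 1000 = 964.899 − 1000 = -35.10‰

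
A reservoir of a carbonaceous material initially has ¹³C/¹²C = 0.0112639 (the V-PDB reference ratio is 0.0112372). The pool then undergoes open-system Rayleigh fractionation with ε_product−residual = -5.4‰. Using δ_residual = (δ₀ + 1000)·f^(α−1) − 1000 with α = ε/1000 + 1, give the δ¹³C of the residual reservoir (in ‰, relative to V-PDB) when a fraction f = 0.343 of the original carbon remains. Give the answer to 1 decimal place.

8.2‰

δ₀ = (0.0112639/0.0112372 − 1)×1000 = (1.002376 − 1)×1000 = 2.376‰
α − 1 = ε/1000 = -0.0054
f^(α−1) = 0.343^(-0.0054) = 1.005795
δ_res = (2.376 + 1000) × 1.005795 − 1000 = 1008.185 − 1000 = 8.18‰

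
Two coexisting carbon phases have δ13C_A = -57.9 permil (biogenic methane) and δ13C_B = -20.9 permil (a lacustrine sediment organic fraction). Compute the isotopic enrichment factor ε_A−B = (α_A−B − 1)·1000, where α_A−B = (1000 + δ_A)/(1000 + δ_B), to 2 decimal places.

-37.79 permil

α_A−B = (1000 + -57.9) / (1000 + -20.9) = 942.1 / 979.1 = 0.962210
ε_A−B = (0.962210 − 1) × 1000 = -37.790 permil
(The approximation ε ≈ δ_A − δ_B would give -37.0 permil.)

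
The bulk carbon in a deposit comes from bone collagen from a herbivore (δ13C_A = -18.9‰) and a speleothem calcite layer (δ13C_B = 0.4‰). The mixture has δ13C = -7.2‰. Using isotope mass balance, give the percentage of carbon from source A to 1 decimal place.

39.4%

δ_mix = f_A·δ_A + (1 − f_A)·δ_B  ⇒  f_A = (δ_mix − δ_B)/(δ_A − δ_B)
f_A = (-7.2 − (0.4)) / (-18.9 − (0.4))
f_A = -7.6 / -19.3 = 0.3938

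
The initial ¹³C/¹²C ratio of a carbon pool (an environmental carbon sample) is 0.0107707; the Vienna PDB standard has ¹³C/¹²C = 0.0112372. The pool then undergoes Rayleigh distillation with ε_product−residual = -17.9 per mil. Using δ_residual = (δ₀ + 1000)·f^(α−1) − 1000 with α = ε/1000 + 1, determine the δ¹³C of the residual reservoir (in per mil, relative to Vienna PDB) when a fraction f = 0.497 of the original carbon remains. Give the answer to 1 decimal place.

-29.4 per mil

δ₀ = (0.0107707/0.0112372 − 1)×1000 = (0.958486 − 1)×1000 = -41.514 per mil
α − 1 = ε/1000 = -0.0179
f^(α−1) = 0.497^(-0.0179) = 1.012594
δ_res = (-41.514 + 1000) × 1.012594 − 1000 = 970.557 − 1000 = -29.44 per mil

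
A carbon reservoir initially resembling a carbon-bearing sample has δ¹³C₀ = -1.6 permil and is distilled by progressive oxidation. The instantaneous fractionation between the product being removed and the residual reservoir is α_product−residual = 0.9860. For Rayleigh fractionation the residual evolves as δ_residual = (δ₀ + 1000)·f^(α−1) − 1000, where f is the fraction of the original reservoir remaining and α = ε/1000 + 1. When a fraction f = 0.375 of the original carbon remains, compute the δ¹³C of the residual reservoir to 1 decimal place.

12.2 permil

Rayleigh residual: δ_res = (δ₀ + 1000)·f^(α−1) − 1000
α − 1 = -0.01400
f^(α−1) = 0.375^(-0.01400) = 1.013826
δ_res = (-1.6 + 1000) × 1.013826 − 1000 = 1012.204 − 1000 = 12.20 permil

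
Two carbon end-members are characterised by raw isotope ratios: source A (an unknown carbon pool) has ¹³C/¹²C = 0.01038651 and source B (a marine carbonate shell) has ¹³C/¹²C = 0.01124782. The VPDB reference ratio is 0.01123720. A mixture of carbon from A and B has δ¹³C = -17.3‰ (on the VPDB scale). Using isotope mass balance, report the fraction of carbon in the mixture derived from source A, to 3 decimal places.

δ_A = (0.01038651/0.01123720 − 1)×1000 = (0.924297 − 1)×1000 = -75.703‰
δ_B = (0.01124782/0.01123720 − 1)×1000 = (1.000945 − 1)×1000 = 0.945‰
f_A = (δ_mix − δ_B)/(δ_A − δ_B) = (-17.3 − (0.945))/(-75.703 − (0.945))
f_A = -18.245 / -76.648 = 0.2380

0.238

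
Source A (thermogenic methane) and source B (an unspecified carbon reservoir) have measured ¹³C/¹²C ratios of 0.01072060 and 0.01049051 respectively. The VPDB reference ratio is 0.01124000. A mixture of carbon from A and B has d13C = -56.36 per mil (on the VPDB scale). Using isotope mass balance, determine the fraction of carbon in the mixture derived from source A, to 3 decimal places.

δ_A = (0.01072060/0.01124000 − 1)×1000 = (0.953790 − 1)×1000 = -46.210 per mil
δ_B = (0.01049051/0.01124000 − 1)×1000 = (0.933319 − 1)×1000 = -66.681 per mil
f_A = (δ_mix − δ_B)/(δ_A − δ_B) = (-56.36 − (-66.681))/(-46.210 − (-66.681))
f_A = 10.321 / 20.471 = 0.5042

0.504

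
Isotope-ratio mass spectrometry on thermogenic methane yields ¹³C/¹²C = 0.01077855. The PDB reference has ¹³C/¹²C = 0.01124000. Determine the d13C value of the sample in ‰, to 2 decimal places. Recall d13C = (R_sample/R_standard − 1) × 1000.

-41.05‰

d13C = (R_sample / R_standard − 1) × 1000
R_sample / R_standard = 0.01077855 / 0.01124000 = 0.958946
d13C = (0.958946 − 1) × 1000 = -41.054‰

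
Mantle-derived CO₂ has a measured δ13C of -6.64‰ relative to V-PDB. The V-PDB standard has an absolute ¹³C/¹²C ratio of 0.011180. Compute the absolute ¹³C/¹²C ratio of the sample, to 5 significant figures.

0.011106

R_sample = R_standard × (δ13C/1000 + 1)
R_sample = 0.011180 × (-6.64/1000 + 1) = 0.011180 × 0.993360
R_sample = 0.0111058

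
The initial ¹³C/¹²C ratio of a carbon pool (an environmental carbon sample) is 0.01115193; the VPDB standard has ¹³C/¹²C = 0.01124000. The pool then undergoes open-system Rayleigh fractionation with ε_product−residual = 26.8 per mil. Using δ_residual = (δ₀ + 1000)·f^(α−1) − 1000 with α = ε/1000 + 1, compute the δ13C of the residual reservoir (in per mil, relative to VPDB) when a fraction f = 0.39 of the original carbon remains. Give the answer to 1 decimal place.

δ₀ = (0.01115193/0.01124000 − 1)×1000 = (0.992165 − 1)×1000 = -7.835 per mil
α − 1 = ε/1000 = 0.0268
f^(α−1) = 0.39^(0.0268) = 0.975081
δ_res = (-7.835 + 1000) × 0.975081 − 1000 = 967.440 − 1000 = -32.56 per mil

-32.6 per mil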